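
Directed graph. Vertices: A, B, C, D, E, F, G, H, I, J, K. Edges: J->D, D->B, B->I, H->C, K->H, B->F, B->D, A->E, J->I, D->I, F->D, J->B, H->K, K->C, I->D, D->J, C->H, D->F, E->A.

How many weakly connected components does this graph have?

From A: component {A, E}.
From B: component {B, D, F, I, J}.
From C: component {C, H, K}.
From G: component {G}.
That's 4 components.

4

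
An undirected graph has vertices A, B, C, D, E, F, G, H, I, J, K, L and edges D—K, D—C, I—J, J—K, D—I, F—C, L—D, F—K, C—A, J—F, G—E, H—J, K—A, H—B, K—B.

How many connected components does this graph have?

2

From A: component {A, B, C, D, F, H, I, J, K, L}.
From E: component {E, G}.
That's 2 components.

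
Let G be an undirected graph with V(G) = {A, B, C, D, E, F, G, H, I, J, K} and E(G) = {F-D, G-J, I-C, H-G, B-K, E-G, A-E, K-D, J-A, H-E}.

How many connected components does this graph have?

From A: component {A, E, G, H, J}.
From B: component {B, D, F, K}.
From C: component {C, I}.
That's 3 components.

3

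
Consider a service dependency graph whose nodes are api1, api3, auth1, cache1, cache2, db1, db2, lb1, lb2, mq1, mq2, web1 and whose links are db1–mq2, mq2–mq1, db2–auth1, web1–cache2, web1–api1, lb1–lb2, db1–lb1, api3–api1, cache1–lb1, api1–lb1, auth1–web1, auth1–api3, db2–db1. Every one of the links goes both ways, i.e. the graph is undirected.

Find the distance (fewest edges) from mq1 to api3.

Distance 0: mq1.
Distance 1: mq2.
Distance 2: db1.
Distance 3: db2, lb1.
Distance 4: api1, auth1, cache1, lb2.
Distance 5: api3, web1 — contains api3.

5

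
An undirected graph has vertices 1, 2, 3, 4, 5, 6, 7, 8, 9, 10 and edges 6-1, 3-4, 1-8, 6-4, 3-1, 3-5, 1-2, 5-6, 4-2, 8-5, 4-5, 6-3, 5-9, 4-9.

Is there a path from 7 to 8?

7 has no edges, so nothing is reachable from it.

No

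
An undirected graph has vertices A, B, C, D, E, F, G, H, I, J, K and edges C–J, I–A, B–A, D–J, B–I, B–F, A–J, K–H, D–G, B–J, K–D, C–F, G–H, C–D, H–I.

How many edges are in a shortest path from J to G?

Distance 0: J.
Distance 1: A, B, C, D.
Distance 2: F, G, I, K — contains G.

2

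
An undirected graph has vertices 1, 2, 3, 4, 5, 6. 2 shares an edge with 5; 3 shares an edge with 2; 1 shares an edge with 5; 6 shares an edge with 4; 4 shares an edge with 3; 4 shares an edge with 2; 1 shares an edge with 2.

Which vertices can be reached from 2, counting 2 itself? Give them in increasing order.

Start at 2.
Its neighbours: 1, 3, 4, 5.
Then their neighbours: 6.
Every vertex is now reached.

1, 2, 3, 4, 5, 6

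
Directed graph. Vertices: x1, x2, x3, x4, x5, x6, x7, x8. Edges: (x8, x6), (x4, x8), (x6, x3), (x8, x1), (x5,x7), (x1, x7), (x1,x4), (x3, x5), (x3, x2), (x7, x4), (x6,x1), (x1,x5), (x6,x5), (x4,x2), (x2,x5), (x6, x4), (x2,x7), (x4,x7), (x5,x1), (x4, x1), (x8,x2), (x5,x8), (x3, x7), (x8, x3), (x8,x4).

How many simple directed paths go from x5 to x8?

4

x5→x1→x4→x8
x5→x1→x7→x4→x8
x5→x7→x4→x8
x5→x8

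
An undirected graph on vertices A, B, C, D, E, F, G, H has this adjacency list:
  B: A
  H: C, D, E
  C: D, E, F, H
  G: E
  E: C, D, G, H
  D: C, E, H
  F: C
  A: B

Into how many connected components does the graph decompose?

2

From A: component {A, B}.
From C: component {C, D, E, F, G, H}.
That's 2 components.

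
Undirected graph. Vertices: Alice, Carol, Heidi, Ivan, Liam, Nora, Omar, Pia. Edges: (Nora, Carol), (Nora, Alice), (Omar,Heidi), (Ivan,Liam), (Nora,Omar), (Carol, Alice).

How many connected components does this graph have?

From Alice: component {Alice, Carol, Heidi, Nora, Omar}.
From Ivan: component {Ivan, Liam}.
From Pia: component {Pia}.
That's 3 components.

3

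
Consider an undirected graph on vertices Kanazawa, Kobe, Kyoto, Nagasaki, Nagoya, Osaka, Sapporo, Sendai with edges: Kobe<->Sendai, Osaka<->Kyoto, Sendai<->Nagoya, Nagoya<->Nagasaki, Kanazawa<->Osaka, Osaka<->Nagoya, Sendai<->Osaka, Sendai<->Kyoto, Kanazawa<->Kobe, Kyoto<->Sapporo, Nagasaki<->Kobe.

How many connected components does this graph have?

1

From Kanazawa: component {Kanazawa, Kobe, Kyoto, Nagasaki, Nagoya, Osaka, Sapporo, Sendai}.
That's 1 component.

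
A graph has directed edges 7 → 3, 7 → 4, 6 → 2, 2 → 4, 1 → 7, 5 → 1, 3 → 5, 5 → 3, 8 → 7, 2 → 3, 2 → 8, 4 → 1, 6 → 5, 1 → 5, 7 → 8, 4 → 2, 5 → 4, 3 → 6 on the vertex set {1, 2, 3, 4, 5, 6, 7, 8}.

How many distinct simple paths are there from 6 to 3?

6→2→3
6→2→4→1→5→3
6→2→4→1→7→3
6→2→8→7→3
6→2→8→7→4→1→5→3
6→5→1→7→3
6→5→1→7→4→2→3
6→5→3
6→5→4→1→7→3
6→5→4→2→3
6→5→4→2→8→7→3

11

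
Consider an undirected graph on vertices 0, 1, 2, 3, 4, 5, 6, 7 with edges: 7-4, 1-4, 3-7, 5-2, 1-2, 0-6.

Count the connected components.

From 0: component {0, 6}.
From 1: component {1, 2, 3, 4, 5, 7}.
That's 2 components.

2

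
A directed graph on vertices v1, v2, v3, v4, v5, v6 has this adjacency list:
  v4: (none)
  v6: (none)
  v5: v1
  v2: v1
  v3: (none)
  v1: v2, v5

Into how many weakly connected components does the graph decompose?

From v1: component {v1, v2, v5}.
From v3: component {v3}.
From v4: component {v4}.
From v6: component {v6}.
That's 4 components.

4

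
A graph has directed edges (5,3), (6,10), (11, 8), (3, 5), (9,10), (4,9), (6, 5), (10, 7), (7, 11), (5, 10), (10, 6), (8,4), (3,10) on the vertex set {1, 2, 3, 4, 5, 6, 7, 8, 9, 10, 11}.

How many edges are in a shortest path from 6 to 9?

6

Distance 0: 6.
Distance 1: 5, 10.
Distance 2: 3, 7.
Distance 3: 11.
Distance 4: 8.
Distance 5: 4.
Distance 6: 9 — contains 9.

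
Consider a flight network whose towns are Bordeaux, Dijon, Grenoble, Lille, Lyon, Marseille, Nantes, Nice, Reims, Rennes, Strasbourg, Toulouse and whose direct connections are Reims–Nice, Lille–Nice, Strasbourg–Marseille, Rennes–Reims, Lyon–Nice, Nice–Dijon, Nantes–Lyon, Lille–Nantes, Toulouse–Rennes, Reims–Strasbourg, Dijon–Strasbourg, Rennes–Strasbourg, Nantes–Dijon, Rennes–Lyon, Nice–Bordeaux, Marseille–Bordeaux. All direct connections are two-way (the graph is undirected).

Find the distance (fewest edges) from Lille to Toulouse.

4

Distance 0: Lille.
Distance 1: Nantes, Nice.
Distance 2: Bordeaux, Dijon, Lyon, Reims.
Distance 3: Marseille, Rennes, Strasbourg.
Distance 4: Toulouse — contains Toulouse.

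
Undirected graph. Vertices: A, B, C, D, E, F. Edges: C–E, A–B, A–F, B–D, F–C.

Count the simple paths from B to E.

1

B–A–F–C–E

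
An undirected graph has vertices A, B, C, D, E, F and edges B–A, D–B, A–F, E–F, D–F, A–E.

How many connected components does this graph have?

2

From A: component {A, B, D, E, F}.
From C: component {C}.
That's 2 components.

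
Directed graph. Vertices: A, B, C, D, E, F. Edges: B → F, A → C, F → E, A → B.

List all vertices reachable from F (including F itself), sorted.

Start at F.
Its neighbours: E.
Nothing further is reachable.

E, F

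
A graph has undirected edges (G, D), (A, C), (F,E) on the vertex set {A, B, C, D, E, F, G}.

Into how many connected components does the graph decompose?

From A: component {A, C}.
From B: component {B}.
From D: component {D, G}.
From E: component {E, F}.
That's 4 components.

4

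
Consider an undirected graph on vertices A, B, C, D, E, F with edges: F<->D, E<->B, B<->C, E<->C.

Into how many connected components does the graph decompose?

3

From A: component {A}.
From B: component {B, C, E}.
From D: component {D, F}.
That's 3 components.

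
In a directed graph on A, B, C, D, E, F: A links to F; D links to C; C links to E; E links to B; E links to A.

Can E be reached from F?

No

F has no outgoing edges, so nothing is reachable from it.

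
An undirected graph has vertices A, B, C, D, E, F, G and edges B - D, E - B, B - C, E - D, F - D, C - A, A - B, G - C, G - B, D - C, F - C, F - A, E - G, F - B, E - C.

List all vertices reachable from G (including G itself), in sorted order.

Start at G.
Its neighbours: B, C, E.
Then their neighbours: A, D, F.
Every vertex is now reached.

A, B, C, D, E, F, G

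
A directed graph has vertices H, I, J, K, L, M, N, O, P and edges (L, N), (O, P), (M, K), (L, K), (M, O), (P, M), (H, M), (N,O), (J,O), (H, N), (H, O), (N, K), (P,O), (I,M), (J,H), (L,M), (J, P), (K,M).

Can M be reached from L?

Explore from L.
Distance 1: reach K, M, N.
Found M.

Yes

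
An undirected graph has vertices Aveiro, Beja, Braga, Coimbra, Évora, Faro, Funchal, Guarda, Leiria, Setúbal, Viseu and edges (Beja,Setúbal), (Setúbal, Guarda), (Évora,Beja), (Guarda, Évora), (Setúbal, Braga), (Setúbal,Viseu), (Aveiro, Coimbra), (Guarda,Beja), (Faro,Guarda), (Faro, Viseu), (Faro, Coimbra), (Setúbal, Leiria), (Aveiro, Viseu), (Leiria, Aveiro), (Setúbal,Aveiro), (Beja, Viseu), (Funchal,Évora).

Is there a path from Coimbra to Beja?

Explore from Coimbra.
Distance 1: reach Aveiro, Faro.
Distance 2: reach Guarda, Leiria, Setúbal, Viseu.
Distance 3: reach Beja, Braga, Évora.
Found Beja.

Yes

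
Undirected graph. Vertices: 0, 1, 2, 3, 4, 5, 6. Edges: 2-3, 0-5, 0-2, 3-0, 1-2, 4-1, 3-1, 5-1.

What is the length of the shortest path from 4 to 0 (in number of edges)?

3

Distance 0: 4.
Distance 1: 1.
Distance 2: 2, 3, 5.
Distance 3: 0 — contains 0.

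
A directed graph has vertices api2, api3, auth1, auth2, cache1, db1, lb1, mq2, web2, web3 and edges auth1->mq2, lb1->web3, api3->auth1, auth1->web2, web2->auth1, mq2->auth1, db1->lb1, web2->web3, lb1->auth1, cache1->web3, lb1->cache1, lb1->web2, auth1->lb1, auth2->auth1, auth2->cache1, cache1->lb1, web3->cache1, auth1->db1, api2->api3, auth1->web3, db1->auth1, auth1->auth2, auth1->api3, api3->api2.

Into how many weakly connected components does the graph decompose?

From api2: component {api2, api3, auth1, auth2, cache1, db1, lb1, mq2, web2, web3}.
That's 1 component.

1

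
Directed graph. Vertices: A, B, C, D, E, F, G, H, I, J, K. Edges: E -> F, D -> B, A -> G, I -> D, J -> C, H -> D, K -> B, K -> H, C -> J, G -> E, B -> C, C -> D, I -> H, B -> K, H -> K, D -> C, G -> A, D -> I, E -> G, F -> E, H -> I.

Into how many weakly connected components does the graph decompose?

From A: component {A, E, F, G}.
From B: component {B, C, D, H, I, J, K}.
That's 2 components.

2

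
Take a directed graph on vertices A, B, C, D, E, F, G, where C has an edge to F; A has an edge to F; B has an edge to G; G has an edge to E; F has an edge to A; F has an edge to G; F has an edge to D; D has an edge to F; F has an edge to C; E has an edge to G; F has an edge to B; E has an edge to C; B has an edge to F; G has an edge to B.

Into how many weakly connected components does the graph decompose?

1

From A: component {A, B, C, D, E, F, G}.
That's 1 component.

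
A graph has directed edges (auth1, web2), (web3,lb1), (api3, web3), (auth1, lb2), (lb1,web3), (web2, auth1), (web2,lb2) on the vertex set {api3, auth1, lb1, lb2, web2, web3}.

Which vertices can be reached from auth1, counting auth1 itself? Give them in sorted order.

auth1, lb2, web2

Start at auth1.
Its neighbours: lb2, web2.
Nothing further is reachable.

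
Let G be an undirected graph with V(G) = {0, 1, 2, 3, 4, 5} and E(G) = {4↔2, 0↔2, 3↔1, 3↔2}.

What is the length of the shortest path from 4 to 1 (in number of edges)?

Distance 0: 4.
Distance 1: 2.
Distance 2: 0, 3.
Distance 3: 1 — contains 1.

3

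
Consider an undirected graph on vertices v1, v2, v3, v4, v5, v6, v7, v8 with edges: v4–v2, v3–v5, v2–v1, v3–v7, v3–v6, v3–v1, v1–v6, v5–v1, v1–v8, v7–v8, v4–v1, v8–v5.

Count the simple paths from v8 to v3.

7

v8–v1–v3
v8–v1–v5–v3
v8–v1–v6–v3
v8–v5–v1–v3
v8–v5–v1–v6–v3
v8–v5–v3
v8–v7–v3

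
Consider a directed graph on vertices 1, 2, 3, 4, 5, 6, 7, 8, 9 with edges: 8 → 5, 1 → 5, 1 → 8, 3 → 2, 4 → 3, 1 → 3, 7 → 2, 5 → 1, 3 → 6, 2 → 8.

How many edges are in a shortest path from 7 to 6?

Distance 0: 7.
Distance 1: 2.
Distance 2: 8.
Distance 3: 5.
Distance 4: 1.
Distance 5: 3.
Distance 6: 6 — contains 6.

6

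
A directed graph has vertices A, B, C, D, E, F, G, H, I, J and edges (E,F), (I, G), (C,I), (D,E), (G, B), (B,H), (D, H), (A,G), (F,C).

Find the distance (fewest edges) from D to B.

Distance 0: D.
Distance 1: E, H.
Distance 2: F.
Distance 3: C.
Distance 4: I.
Distance 5: G.
Distance 6: B — contains B.

6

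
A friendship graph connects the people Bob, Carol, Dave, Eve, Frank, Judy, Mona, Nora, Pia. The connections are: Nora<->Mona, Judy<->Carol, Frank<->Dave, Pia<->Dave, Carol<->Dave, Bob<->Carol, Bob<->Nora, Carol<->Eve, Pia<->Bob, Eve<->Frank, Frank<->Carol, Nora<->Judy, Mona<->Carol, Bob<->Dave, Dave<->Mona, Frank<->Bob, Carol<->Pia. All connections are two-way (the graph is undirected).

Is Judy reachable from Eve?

Explore from Eve.
Distance 1: reach Carol, Frank.
Distance 2: reach Bob, Dave, Judy, Mona, Pia.
Found Judy.

Yes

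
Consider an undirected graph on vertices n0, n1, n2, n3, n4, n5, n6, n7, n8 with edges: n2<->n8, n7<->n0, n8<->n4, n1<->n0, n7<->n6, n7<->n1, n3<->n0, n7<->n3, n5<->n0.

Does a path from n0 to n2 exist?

Explore from n0.
Distance 1: reach n1, n3, n5, n7.
Distance 2: reach n6.
The search is exhausted without reaching n2; it lies in a different component.

No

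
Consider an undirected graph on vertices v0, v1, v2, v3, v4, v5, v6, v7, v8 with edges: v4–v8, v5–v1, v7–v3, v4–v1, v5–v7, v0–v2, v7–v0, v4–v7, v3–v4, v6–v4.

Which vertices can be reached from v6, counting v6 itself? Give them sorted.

v0, v1, v2, v3, v4, v5, v6, v7, v8

Start at v6.
Its neighbours: v4.
Then their neighbours: v1, v3, v7, v8.
Then next layer: v0, v5.
Then next layer: v2.
Every vertex is now reached.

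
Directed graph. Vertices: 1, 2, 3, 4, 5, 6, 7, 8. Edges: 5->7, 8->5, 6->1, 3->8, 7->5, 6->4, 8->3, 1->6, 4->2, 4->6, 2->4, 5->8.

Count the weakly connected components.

2

From 1: component {1, 2, 4, 6}.
From 3: component {3, 5, 7, 8}.
That's 2 components.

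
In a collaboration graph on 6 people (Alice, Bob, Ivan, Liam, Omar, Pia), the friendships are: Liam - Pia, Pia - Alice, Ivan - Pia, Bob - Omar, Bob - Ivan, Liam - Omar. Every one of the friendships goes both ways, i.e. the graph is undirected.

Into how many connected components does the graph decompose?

1

From Alice: component {Alice, Bob, Ivan, Liam, Omar, Pia}.
That's 1 component.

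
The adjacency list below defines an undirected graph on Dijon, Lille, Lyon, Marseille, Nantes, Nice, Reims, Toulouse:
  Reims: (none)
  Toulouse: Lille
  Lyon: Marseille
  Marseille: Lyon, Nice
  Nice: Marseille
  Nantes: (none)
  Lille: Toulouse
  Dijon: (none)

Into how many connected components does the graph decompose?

5

From Dijon: component {Dijon}.
From Lille: component {Lille, Toulouse}.
From Lyon: component {Lyon, Marseille, Nice}.
From Nantes: component {Nantes}.
From Reims: component {Reims}.
That's 5 components.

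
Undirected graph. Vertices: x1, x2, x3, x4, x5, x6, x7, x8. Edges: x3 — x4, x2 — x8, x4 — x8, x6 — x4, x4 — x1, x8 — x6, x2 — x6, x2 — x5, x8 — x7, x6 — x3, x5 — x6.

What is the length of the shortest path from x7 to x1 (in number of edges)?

3

Distance 0: x7.
Distance 1: x8.
Distance 2: x2, x4, x6.
Distance 3: x1, x3, x5 — contains x1.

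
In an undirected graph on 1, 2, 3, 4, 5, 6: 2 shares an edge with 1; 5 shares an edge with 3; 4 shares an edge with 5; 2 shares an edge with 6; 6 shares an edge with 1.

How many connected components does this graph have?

From 1: component {1, 2, 6}.
From 3: component {3, 4, 5}.
That's 2 components.

2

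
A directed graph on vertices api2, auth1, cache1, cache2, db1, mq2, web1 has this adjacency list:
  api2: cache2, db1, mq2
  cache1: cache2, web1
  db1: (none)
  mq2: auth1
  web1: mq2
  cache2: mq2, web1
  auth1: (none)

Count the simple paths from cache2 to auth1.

2

cache2→mq2→auth1
cache2→web1→mq2→auth1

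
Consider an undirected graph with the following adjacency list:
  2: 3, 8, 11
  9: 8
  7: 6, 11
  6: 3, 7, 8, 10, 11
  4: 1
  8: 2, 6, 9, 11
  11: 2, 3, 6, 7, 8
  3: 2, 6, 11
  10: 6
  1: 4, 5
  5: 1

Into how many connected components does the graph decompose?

2

From 1: component {1, 4, 5}.
From 2: component {2, 3, 6, 7, 8, 9, 10, 11}.
That's 2 components.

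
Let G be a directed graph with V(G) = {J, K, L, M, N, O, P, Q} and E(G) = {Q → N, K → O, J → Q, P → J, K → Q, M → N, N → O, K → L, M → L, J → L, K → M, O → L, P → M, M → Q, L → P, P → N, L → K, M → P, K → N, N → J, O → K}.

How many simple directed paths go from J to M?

7

J→L→K→M
J→L→P→M
J→L→P→N→O→K→M
J→Q→N→O→K→L→P→M
J→Q→N→O→K→M
J→Q→N→O→L→K→M
J→Q→N→O→L→P→M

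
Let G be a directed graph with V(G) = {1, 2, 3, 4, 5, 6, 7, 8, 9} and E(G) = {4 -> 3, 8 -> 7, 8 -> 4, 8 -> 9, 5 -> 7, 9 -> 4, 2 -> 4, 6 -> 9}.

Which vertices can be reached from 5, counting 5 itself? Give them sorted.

5, 7

Start at 5.
Its neighbours: 7.
Nothing further is reachable.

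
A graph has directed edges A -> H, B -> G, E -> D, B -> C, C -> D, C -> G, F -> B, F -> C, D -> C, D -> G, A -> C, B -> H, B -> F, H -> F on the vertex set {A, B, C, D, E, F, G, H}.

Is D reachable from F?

Explore from F.
Distance 1: reach B, C.
Distance 2: reach D, G, H.
Found D.

Yes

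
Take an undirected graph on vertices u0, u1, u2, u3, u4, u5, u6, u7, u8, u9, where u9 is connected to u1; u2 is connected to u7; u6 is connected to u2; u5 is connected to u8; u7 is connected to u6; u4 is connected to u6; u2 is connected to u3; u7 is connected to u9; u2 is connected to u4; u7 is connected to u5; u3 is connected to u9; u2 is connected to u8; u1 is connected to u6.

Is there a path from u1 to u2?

Explore from u1.
Distance 1: reach u6, u9.
Distance 2: reach u2, u3, u4, u7.
Found u2.

Yes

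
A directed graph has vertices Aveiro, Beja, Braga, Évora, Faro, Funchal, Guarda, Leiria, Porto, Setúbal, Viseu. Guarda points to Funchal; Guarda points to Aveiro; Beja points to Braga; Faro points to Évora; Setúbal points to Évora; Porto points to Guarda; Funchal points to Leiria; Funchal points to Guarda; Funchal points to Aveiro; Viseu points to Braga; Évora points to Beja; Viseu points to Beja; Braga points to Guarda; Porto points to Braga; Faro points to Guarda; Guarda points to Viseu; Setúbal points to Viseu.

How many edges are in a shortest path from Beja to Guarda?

Distance 0: Beja.
Distance 1: Braga.
Distance 2: Guarda — contains Guarda.

2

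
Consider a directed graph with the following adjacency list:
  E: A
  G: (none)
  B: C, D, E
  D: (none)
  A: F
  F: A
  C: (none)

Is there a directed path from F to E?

Explore from F.
Distance 1: reach A.
The search from F is exhausted; no directed path reaches E.

No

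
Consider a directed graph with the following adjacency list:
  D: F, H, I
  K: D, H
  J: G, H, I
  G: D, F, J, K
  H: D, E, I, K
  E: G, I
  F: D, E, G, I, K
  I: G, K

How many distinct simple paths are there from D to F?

D→F
D→H→E→G→F
D→H→E→I→G→F
D→H→I→G→F
D→I→G→F
D→I→K→H→E→G→F

6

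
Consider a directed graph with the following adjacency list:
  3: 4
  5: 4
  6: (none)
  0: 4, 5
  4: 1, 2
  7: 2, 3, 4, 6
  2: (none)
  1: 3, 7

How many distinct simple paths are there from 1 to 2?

1→3→4→2
1→7→2
1→7→3→4→2
1→7→4→2

4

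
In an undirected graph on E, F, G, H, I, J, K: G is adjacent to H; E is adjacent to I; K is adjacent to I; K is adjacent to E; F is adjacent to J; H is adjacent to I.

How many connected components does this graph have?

From E: component {E, G, H, I, K}.
From F: component {F, J}.
That's 2 components.

2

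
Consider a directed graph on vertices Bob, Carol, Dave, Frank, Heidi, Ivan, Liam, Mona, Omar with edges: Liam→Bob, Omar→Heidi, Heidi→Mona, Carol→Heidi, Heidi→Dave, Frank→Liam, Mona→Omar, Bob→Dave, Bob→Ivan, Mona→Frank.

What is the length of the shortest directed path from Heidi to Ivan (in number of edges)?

Distance 0: Heidi.
Distance 1: Dave, Mona.
Distance 2: Frank, Omar.
Distance 3: Liam.
Distance 4: Bob.
Distance 5: Ivan — contains Ivan.

5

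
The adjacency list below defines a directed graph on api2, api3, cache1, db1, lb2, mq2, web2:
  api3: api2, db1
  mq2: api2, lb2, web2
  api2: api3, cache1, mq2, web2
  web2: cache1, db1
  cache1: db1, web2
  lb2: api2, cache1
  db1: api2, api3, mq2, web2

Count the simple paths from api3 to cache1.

api3→api2→cache1
api3→api2→mq2→lb2→cache1
api3→api2→mq2→web2→cache1
api3→api2→web2→cache1
api3→api2→web2→db1→mq2→lb2→cache1
api3→db1→api2→cache1
api3→db1→api2→mq2→lb2→cache1
api3→db1→api2→mq2→web2→cache1
... and 8 more.

16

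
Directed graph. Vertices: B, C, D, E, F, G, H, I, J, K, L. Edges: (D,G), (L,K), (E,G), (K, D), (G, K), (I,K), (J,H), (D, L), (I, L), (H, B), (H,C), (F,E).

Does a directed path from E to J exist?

Explore from E.
Distance 1: reach G.
Distance 2: reach K.
Distance 3: reach D.
Distance 4: reach L.
The search from E is exhausted; no directed path reaches J.

No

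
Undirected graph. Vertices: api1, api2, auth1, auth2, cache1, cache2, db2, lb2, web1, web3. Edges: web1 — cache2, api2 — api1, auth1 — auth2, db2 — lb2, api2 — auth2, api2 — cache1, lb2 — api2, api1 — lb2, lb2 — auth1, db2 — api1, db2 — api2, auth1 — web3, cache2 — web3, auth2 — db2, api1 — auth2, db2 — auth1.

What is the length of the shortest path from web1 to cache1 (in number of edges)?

Distance 0: web1.
Distance 1: cache2.
Distance 2: web3.
Distance 3: auth1.
Distance 4: auth2, db2, lb2.
Distance 5: api1, api2.
Distance 6: cache1 — contains cache1.

6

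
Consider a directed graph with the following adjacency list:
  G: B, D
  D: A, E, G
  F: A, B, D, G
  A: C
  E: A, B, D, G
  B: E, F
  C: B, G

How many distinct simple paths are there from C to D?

7

C→B→E→D
C→B→E→G→D
C→B→F→D
C→B→F→G→D
C→G→B→E→D
C→G→B→F→D
C→G→D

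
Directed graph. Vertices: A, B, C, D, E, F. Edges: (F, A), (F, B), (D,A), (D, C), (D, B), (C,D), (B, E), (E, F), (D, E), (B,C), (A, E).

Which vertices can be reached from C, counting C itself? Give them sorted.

A, B, C, D, E, F

Start at C.
Its neighbours: D.
Then their neighbours: A, B, E.
Then next layer: F.
Every vertex is now reached.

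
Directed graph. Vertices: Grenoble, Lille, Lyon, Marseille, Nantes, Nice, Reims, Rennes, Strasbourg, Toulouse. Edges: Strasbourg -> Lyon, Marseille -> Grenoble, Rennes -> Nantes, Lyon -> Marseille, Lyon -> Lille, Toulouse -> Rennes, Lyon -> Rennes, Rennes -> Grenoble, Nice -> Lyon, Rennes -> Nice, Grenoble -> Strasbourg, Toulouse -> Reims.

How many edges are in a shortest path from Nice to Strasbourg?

4

Distance 0: Nice.
Distance 1: Lyon.
Distance 2: Lille, Marseille, Rennes.
Distance 3: Grenoble, Nantes.
Distance 4: Strasbourg — contains Strasbourg.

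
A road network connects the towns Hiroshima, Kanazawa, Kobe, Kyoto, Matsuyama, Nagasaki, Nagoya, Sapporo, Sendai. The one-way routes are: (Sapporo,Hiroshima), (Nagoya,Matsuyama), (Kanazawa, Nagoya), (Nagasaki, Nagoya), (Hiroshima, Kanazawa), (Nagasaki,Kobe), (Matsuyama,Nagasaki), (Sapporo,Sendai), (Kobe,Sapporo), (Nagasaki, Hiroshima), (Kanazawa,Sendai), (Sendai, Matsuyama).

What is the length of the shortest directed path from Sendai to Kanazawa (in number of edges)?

Distance 0: Sendai.
Distance 1: Matsuyama.
Distance 2: Nagasaki.
Distance 3: Hiroshima, Kobe, Nagoya.
Distance 4: Kanazawa, Sapporo — contains Kanazawa.

4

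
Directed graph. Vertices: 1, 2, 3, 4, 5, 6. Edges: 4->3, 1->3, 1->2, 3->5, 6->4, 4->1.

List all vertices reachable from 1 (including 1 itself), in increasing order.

Start at 1.
Its neighbours: 2, 3.
Then their neighbours: 5.
Nothing further is reachable.

1, 2, 3, 5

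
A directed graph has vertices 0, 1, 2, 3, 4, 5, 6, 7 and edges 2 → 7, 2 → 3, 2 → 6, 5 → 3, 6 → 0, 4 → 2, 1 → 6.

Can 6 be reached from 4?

Explore from 4.
Distance 1: reach 2.
Distance 2: reach 3, 6, 7.
Found 6.

Yes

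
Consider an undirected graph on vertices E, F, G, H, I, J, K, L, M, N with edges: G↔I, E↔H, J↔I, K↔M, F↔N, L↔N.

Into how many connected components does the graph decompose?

4

From E: component {E, H}.
From F: component {F, L, N}.
From G: component {G, I, J}.
From K: component {K, M}.
That's 4 components.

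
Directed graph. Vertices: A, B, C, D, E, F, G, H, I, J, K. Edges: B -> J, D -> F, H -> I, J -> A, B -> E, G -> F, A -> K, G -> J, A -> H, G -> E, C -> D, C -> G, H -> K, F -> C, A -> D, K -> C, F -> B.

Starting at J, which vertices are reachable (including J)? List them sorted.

A, B, C, D, E, F, G, H, I, J, K

Start at J.
Its neighbours: A.
Then their neighbours: D, H, K.
Then next layer: C, F, I.
Then next layer: B, G.
Then next layer: E.
Every vertex is now reached.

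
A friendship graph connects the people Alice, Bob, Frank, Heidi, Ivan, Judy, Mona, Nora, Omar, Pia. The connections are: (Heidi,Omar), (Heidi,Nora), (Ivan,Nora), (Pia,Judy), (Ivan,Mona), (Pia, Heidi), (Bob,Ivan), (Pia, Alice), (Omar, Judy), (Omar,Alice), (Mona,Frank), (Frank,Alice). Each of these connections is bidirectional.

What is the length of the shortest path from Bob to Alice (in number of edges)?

4

Distance 0: Bob.
Distance 1: Ivan.
Distance 2: Mona, Nora.
Distance 3: Frank, Heidi.
Distance 4: Alice, Omar, Pia — contains Alice.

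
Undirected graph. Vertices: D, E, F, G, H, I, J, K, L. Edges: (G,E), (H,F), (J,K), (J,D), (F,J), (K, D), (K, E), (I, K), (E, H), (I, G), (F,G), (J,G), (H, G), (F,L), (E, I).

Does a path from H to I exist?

Explore from H.
Distance 1: reach E, F, G.
Distance 2: reach I, J, K, L.
Found I.

Yes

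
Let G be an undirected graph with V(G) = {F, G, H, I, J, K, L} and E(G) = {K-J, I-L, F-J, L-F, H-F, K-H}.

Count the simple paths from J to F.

J–F
J–K–H–F

2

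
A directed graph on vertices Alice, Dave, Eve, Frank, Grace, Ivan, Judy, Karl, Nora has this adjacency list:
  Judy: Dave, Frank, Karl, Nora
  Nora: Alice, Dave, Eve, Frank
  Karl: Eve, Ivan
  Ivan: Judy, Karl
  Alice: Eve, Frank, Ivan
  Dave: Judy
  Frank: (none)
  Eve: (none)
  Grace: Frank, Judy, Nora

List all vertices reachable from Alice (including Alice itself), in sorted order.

Start at Alice.
Its neighbours: Eve, Frank, Ivan.
Then their neighbours: Judy, Karl.
Then next layer: Dave, Nora.
Nothing further is reachable.

Alice, Dave, Eve, Frank, Ivan, Judy, Karl, Nora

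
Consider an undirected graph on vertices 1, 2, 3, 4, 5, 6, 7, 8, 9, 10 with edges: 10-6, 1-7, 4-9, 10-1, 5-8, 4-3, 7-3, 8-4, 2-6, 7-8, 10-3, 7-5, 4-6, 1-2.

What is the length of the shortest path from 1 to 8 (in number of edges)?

2

Distance 0: 1.
Distance 1: 2, 7, 10.
Distance 2: 3, 5, 6, 8 — contains 8.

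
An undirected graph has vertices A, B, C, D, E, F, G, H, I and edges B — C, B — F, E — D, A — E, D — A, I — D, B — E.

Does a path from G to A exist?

No

G has no edges, so nothing is reachable from it.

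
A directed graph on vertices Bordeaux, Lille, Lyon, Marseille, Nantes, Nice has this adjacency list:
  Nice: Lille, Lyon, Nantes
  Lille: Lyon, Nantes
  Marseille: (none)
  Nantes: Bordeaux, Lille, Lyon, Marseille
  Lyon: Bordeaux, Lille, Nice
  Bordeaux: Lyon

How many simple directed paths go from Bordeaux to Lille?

Bordeaux→Lyon→Lille
Bordeaux→Lyon→Nice→Lille
Bordeaux→Lyon→Nice→Nantes→Lille

3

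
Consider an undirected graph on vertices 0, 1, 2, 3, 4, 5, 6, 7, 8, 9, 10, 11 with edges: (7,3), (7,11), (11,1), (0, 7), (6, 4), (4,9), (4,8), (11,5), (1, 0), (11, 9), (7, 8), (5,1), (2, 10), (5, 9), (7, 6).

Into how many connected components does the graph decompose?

2

From 0: component {0, 1, 3, 4, 5, 6, 7, 8, 9, 11}.
From 2: component {2, 10}.
That's 2 components.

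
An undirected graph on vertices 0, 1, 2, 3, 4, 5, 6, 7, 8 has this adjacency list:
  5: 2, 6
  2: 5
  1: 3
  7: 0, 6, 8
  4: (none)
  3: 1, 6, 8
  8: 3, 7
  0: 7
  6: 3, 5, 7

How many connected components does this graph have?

From 0: component {0, 1, 2, 3, 5, 6, 7, 8}.
From 4: component {4}.
That's 2 components.

2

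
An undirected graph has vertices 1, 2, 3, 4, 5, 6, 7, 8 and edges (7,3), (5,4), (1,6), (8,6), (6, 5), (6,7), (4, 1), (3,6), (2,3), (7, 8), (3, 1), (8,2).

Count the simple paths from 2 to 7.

2–3–1–4–5–6–7
2–3–1–4–5–6–8–7
2–3–1–6–7
2–3–1–6–8–7
2–3–6–7
2–3–6–8–7
2–3–7
2–8–6–1–3–7
2–8–6–3–7
2–8–6–5–4–1–3–7
2–8–6–7
2–8–7

12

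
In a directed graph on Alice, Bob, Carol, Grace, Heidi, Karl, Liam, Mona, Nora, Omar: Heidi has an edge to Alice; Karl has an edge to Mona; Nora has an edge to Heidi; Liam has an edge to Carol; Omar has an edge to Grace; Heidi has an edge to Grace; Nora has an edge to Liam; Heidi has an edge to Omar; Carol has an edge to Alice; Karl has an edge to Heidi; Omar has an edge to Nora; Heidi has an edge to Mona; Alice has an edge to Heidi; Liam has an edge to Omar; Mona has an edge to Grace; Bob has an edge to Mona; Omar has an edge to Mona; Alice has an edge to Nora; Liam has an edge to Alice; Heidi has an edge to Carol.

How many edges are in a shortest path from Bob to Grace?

Distance 0: Bob.
Distance 1: Mona.
Distance 2: Grace — contains Grace.

2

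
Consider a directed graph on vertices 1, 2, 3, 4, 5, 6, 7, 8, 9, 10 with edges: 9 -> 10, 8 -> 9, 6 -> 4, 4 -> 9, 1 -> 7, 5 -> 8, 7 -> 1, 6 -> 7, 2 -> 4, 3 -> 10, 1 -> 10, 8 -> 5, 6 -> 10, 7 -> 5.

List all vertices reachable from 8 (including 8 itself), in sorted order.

5, 8, 9, 10

Start at 8.
Its neighbours: 5, 9.
Then their neighbours: 10.
Nothing further is reachable.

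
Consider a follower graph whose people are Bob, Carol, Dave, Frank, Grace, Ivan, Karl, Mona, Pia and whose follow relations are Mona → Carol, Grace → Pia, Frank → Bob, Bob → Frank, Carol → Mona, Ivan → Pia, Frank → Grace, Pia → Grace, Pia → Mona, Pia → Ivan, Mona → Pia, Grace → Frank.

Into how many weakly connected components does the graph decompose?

3

From Bob: component {Bob, Carol, Frank, Grace, Ivan, Mona, Pia}.
From Dave: component {Dave}.
From Karl: component {Karl}.
That's 3 components.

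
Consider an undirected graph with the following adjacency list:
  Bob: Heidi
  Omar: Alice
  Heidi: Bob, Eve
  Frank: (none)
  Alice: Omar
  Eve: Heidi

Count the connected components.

3

From Alice: component {Alice, Omar}.
From Bob: component {Bob, Eve, Heidi}.
From Frank: component {Frank}.
That's 3 components.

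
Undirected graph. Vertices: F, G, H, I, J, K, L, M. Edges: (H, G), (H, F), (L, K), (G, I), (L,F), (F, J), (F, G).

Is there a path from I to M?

No

Explore from I.
Distance 1: reach G.
Distance 2: reach F, H.
Distance 3: reach J, L.
Distance 4: reach K.
The search is exhausted without reaching M; it lies in a different component.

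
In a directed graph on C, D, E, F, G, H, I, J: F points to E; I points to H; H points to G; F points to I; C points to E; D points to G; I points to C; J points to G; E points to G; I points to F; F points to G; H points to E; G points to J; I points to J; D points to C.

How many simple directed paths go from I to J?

I→C→E→G→J
I→F→E→G→J
I→F→G→J
I→H→E→G→J
I→H→G→J
I→J

6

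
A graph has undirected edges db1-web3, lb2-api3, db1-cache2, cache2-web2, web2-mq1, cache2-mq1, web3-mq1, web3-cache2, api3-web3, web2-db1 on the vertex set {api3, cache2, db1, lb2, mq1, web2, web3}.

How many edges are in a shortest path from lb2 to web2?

4

Distance 0: lb2.
Distance 1: api3.
Distance 2: web3.
Distance 3: cache2, db1, mq1.
Distance 4: web2 — contains web2.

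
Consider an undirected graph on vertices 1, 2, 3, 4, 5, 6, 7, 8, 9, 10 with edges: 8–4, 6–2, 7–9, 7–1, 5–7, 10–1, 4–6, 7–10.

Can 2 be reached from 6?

Yes

Explore from 6.
Distance 1: reach 2, 4.
Found 2.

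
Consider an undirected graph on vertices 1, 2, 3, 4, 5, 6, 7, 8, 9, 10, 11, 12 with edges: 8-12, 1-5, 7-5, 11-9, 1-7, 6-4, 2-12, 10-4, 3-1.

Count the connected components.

4

From 1: component {1, 3, 5, 7}.
From 2: component {2, 8, 12}.
From 4: component {4, 6, 10}.
From 9: component {9, 11}.
That's 4 components.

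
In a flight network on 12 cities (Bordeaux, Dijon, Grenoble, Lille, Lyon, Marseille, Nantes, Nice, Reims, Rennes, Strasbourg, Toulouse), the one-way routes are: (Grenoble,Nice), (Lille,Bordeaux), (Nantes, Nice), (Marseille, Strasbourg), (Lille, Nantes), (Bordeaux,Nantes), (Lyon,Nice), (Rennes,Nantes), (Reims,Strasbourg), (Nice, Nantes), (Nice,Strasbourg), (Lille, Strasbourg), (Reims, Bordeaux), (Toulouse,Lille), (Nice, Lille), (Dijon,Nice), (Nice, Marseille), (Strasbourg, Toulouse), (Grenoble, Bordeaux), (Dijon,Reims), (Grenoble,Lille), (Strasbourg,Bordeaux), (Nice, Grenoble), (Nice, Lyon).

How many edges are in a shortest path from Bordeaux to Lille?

3

Distance 0: Bordeaux.
Distance 1: Nantes.
Distance 2: Nice.
Distance 3: Grenoble, Lille, Lyon, Marseille, Strasbourg — contains Lille.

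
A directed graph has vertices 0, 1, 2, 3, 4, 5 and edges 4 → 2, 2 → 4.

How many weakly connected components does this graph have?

5

From 0: component {0}.
From 1: component {1}.
From 2: component {2, 4}.
From 3: component {3}.
From 5: component {5}.
That's 5 components.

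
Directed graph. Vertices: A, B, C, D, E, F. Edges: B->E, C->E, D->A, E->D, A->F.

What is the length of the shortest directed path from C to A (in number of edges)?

3

Distance 0: C.
Distance 1: E.
Distance 2: D.
Distance 3: A — contains A.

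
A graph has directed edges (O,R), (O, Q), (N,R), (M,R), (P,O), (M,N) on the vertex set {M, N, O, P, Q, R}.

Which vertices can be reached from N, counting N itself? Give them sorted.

N, R

Start at N.
Its neighbours: R.
Nothing further is reachable.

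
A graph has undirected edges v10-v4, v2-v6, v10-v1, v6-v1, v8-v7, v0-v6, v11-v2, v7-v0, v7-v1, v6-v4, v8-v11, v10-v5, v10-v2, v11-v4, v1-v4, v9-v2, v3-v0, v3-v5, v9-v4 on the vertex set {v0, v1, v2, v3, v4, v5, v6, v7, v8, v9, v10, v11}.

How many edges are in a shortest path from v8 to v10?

3

Distance 0: v8.
Distance 1: v7, v11.
Distance 2: v0, v1, v2, v4.
Distance 3: v3, v6, v9, v10 — contains v10.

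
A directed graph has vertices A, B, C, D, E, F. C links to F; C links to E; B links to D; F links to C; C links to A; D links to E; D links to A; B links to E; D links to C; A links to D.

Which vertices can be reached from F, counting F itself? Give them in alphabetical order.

A, C, D, E, F

Start at F.
Its neighbours: C.
Then their neighbours: A, E.
Then next layer: D.
Nothing further is reachable.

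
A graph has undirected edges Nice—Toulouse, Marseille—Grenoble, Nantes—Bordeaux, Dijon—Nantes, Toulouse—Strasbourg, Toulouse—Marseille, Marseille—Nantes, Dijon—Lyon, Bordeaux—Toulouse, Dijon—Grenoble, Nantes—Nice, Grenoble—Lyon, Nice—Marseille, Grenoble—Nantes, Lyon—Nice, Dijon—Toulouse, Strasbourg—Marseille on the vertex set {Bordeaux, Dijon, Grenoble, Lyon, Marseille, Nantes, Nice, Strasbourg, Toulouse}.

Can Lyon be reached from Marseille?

Yes

Explore from Marseille.
Distance 1: reach Grenoble, Nantes, Nice, Strasbourg, Toulouse.
Distance 2: reach Bordeaux, Dijon, Lyon.
Found Lyon.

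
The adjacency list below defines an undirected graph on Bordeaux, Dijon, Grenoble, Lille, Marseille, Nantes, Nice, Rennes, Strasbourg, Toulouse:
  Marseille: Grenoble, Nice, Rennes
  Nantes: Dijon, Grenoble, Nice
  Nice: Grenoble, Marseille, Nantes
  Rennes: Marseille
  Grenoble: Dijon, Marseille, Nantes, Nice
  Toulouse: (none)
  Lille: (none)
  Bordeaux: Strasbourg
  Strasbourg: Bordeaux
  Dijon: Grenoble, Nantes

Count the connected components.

From Bordeaux: component {Bordeaux, Strasbourg}.
From Dijon: component {Dijon, Grenoble, Marseille, Nantes, Nice, Rennes}.
From Lille: component {Lille}.
From Toulouse: component {Toulouse}.
That's 4 components.

4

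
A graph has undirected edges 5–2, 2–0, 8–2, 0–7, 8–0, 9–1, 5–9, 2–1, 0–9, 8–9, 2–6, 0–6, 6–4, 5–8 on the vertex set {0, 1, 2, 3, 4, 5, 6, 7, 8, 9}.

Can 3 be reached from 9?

Explore from 9.
Distance 1: reach 0, 1, 5, 8.
Distance 2: reach 2, 6, 7.
Distance 3: reach 4.
The search is exhausted without reaching 3; it lies in a different component.

No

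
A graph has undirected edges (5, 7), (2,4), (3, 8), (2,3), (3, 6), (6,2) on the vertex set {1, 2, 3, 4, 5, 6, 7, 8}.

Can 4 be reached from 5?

No

Explore from 5.
Distance 1: reach 7.
The search is exhausted without reaching 4; it lies in a different component.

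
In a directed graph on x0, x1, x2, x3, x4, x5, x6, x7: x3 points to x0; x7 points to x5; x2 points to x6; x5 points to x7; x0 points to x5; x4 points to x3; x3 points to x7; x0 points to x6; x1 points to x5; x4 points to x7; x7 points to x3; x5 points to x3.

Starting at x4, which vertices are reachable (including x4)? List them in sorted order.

x0, x3, x4, x5, x6, x7

Start at x4.
Its neighbours: x3, x7.
Then their neighbours: x0, x5.
Then next layer: x6.
Nothing further is reachable.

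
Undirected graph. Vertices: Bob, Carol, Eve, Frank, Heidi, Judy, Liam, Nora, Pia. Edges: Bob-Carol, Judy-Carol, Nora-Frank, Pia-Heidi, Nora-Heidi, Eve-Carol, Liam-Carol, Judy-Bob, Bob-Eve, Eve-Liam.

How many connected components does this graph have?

From Bob: component {Bob, Carol, Eve, Judy, Liam}.
From Frank: component {Frank, Heidi, Nora, Pia}.
That's 2 components.

2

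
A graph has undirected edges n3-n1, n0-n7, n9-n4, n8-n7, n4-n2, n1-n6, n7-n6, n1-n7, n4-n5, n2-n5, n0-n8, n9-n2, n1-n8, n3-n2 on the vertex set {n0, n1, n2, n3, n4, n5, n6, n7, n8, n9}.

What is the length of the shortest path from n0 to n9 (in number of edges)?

Distance 0: n0.
Distance 1: n7, n8.
Distance 2: n1, n6.
Distance 3: n3.
Distance 4: n2.
Distance 5: n4, n5, n9 — contains n9.

5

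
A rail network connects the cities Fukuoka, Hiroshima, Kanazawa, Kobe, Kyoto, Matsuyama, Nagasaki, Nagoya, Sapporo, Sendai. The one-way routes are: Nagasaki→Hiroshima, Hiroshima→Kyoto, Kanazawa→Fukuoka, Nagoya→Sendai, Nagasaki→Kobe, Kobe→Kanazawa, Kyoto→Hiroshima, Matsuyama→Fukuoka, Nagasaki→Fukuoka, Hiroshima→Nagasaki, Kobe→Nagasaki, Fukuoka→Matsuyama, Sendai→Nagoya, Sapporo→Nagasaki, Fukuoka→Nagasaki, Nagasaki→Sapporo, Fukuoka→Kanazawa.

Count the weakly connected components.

From Fukuoka: component {Fukuoka, Hiroshima, Kanazawa, Kobe, Kyoto, Matsuyama, Nagasaki, Sapporo}.
From Nagoya: component {Nagoya, Sendai}.
That's 2 components.

2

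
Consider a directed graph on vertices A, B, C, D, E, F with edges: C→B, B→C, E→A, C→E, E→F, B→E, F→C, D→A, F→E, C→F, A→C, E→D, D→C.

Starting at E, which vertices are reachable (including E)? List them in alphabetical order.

Start at E.
Its neighbours: A, D, F.
Then their neighbours: C.
Then next layer: B.
Every vertex is now reached.

A, B, C, D, E, F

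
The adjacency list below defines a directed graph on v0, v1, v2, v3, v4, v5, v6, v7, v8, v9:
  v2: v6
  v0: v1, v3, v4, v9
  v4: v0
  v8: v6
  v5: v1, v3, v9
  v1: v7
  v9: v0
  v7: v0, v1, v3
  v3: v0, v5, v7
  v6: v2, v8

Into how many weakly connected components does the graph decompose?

2

From v0: component {v0, v1, v3, v4, v5, v7, v9}.
From v2: component {v2, v6, v8}.
That's 2 components.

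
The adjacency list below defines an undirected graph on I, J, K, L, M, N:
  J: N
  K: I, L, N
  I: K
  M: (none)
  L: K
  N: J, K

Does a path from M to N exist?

No

M has no edges, so nothing is reachable from it.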